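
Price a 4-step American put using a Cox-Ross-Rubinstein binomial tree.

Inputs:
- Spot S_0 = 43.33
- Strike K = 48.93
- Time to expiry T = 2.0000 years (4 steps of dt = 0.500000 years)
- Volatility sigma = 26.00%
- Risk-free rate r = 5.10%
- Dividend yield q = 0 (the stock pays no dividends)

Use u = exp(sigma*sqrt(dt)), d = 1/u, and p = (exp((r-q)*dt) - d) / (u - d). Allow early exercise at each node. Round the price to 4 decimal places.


dt = T/N = 0.500000
u = exp(sigma*sqrt(dt)) = 1.201833; d = 1/u = 0.832062
p = (exp((r-q)*dt) - d) / (u - d) = 0.524016
Discount per step: exp(-r*dt) = 0.974822
Stock lattice S(k, i) with i counting down-moves:
  k=0: S(0,0) = 43.3300
  k=1: S(1,0) = 52.0754; S(1,1) = 36.0533
  k=2: S(2,0) = 62.5859; S(2,1) = 43.3300; S(2,2) = 29.9986
  k=3: S(3,0) = 75.2178; S(3,1) = 52.0754; S(3,2) = 36.0533; S(3,3) = 24.9607
  k=4: S(4,0) = 90.3993; S(4,1) = 62.5859; S(4,2) = 43.3300; S(4,3) = 29.9986; S(4,4) = 20.7688
Terminal payoffs V(N, i) = max(K - S_T, 0):
  V(4,0) = 0.000000; V(4,1) = 0.000000; V(4,2) = 5.600000; V(4,3) = 18.931430; V(4,4) = 28.161152
Backward induction: V(k, i) = exp(-r*dt) * [p * V(k+1, i) + (1-p) * V(k+1, i+1)]; then take max(V_cont, immediate exercise) for American.
  V(3,0) = exp(-r*dt) * [p*0.000000 + (1-p)*0.000000] = 0.000000; exercise = 0.000000; V(3,0) = max -> 0.000000
  V(3,1) = exp(-r*dt) * [p*0.000000 + (1-p)*5.600000] = 2.598401; exercise = 0.000000; V(3,1) = max -> 2.598401
  V(3,2) = exp(-r*dt) * [p*5.600000 + (1-p)*18.931430] = 11.644792; exercise = 12.876733; V(3,2) = max -> 12.876733
  V(3,3) = exp(-r*dt) * [p*18.931430 + (1-p)*28.161152] = 22.737375; exercise = 23.969316; V(3,3) = max -> 23.969316
  V(2,0) = exp(-r*dt) * [p*0.000000 + (1-p)*2.598401] = 1.205659; exercise = 0.000000; V(2,0) = max -> 1.205659
  V(2,1) = exp(-r*dt) * [p*2.598401 + (1-p)*12.876733] = 7.302129; exercise = 5.600000; V(2,1) = max -> 7.302129
  V(2,2) = exp(-r*dt) * [p*12.876733 + (1-p)*23.969316] = 17.699489; exercise = 18.931430; V(2,2) = max -> 18.931430
  V(1,0) = exp(-r*dt) * [p*1.205659 + (1-p)*7.302129] = 4.004067; exercise = 0.000000; V(1,0) = max -> 4.004067
  V(1,1) = exp(-r*dt) * [p*7.302129 + (1-p)*18.931430] = 12.514277; exercise = 12.876733; V(1,1) = max -> 12.876733
  V(0,0) = exp(-r*dt) * [p*4.004067 + (1-p)*12.876733] = 8.020174; exercise = 5.600000; V(0,0) = max -> 8.020174

Answer: Price = V(0,0) = 8.0202


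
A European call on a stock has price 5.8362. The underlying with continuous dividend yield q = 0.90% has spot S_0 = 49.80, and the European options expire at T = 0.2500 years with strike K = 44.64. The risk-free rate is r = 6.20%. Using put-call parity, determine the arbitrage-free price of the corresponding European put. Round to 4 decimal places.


Answer: Put price = 0.1015

Derivation:
Put-call parity: C - P = S_0 * exp(-qT) - K * exp(-rT).
S_0 * exp(-qT) = 49.8000 * 0.99775253 = 49.68807596
K * exp(-rT) = 44.6400 * 0.98461951 = 43.95341478
P = C - S*exp(-qT) + K*exp(-rT)
P = 5.8362 - 49.68807596 + 43.95341478 = 0.1015


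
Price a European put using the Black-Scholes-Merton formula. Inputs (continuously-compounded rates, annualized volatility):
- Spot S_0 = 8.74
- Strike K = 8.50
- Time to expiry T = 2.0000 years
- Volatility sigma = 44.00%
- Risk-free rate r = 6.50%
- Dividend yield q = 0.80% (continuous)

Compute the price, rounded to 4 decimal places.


Answer: Price = 1.4426

Derivation:
d1 = (ln(S/K) + (r - q + 0.5*sigma^2) * T) / (sigma * sqrt(T)) = 0.53907897
d2 = d1 - sigma * sqrt(T) = -0.08317500
exp(-rT) = 0.87809543; exp(-qT) = 0.98412732
P = K * exp(-rT) * N(-d2) - S_0 * exp(-qT) * N(-d1)
N(-d1) = 0.29491618; N(-d2) = 0.53314380
P = 8.5000 * 0.87809543 * 0.53314380 - 8.7400 * 0.98412732 * 0.29491618 = 1.4426


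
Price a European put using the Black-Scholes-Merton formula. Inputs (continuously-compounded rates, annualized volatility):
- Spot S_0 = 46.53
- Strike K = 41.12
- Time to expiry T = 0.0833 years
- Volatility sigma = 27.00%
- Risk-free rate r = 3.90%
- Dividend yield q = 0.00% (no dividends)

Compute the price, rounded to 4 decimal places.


d1 = (ln(S/K) + (r - q + 0.5*sigma^2) * T) / (sigma * sqrt(T)) = 1.66679246
d2 = d1 - sigma * sqrt(T) = 1.58886576
exp(-rT) = 0.99675657; exp(-qT) = 1.00000000
P = K * exp(-rT) * N(-d2) - S_0 * exp(-qT) * N(-d1)
N(-d1) = 0.04777784; N(-d2) = 0.05604535
P = 41.1200 * 0.99675657 * 0.05604535 - 46.5300 * 1.00000000 * 0.04777784 = 0.0740

Answer: Price = 0.0740


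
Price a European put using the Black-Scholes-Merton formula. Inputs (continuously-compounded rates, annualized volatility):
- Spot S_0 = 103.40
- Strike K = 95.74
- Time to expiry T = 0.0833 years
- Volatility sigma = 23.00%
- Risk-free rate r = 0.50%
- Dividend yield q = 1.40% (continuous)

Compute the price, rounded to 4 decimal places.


Answer: Price = 0.4112

Derivation:
d1 = (ln(S/K) + (r - q + 0.5*sigma^2) * T) / (sigma * sqrt(T)) = 1.18137993
d2 = d1 - sigma * sqrt(T) = 1.11499793
exp(-rT) = 0.99958359; exp(-qT) = 0.99883448
P = K * exp(-rT) * N(-d2) - S_0 * exp(-qT) * N(-d1)
N(-d1) = 0.11872591; N(-d2) = 0.13242565
P = 95.7400 * 0.99958359 * 0.13242565 - 103.4000 * 0.99883448 * 0.11872591 = 0.4112


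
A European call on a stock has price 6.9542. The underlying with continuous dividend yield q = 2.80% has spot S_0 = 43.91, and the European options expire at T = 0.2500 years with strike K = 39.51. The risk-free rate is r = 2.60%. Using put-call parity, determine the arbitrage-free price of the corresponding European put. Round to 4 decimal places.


Put-call parity: C - P = S_0 * exp(-qT) - K * exp(-rT).
S_0 * exp(-qT) = 43.9100 * 0.99302444 = 43.60370329
K * exp(-rT) = 39.5100 * 0.99352108 = 39.25401784
P = C - S*exp(-qT) + K*exp(-rT)
P = 6.9542 - 43.60370329 + 39.25401784 = 2.6045

Answer: Put price = 2.6045


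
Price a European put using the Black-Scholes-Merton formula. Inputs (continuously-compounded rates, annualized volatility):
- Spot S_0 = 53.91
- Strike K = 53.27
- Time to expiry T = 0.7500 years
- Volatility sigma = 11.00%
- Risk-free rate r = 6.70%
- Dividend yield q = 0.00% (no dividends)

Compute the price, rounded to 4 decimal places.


Answer: Price = 0.7694

Derivation:
d1 = (ln(S/K) + (r - q + 0.5*sigma^2) * T) / (sigma * sqrt(T)) = 0.70048510
d2 = d1 - sigma * sqrt(T) = 0.60522231
exp(-rT) = 0.95099165; exp(-qT) = 1.00000000
P = K * exp(-rT) * N(-d2) - S_0 * exp(-qT) * N(-d1)
N(-d1) = 0.24181220; N(-d2) = 0.27251565
P = 53.2700 * 0.95099165 * 0.27251565 - 53.9100 * 1.00000000 * 0.24181220 = 0.7694


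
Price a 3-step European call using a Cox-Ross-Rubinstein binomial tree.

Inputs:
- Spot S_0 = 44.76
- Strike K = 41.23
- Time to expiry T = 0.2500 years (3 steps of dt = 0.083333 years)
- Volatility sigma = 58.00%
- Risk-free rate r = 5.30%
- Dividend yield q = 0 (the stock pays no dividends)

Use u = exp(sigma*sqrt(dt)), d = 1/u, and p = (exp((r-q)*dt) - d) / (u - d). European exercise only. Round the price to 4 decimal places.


dt = T/N = 0.083333
u = exp(sigma*sqrt(dt)) = 1.182264; d = 1/u = 0.845834
p = (exp((r-q)*dt) - d) / (u - d) = 0.471397
Discount per step: exp(-r*dt) = 0.995593
Stock lattice S(k, i) with i counting down-moves:
  k=0: S(0,0) = 44.7600
  k=1: S(1,0) = 52.9182; S(1,1) = 37.8596
  k=2: S(2,0) = 62.5632; S(2,1) = 44.7600; S(2,2) = 32.0229
  k=3: S(3,0) = 73.9663; S(3,1) = 52.9182; S(3,2) = 37.8596; S(3,3) = 27.0861
Terminal payoffs V(N, i) = max(S_T - K, 0):
  V(3,0) = 32.736302; V(3,1) = 11.688154; V(3,2) = 0.000000; V(3,3) = 0.000000
Backward induction: V(k, i) = exp(-r*dt) * [p * V(k+1, i) + (1-p) * V(k+1, i+1)].
  V(2,0) = exp(-r*dt) * [p*32.736302 + (1-p)*11.688154] = 21.514947
  V(2,1) = exp(-r*dt) * [p*11.688154 + (1-p)*0.000000] = 5.485476
  V(2,2) = exp(-r*dt) * [p*0.000000 + (1-p)*0.000000] = 0.000000
  V(1,0) = exp(-r*dt) * [p*21.514947 + (1-p)*5.485476] = 12.984242
  V(1,1) = exp(-r*dt) * [p*5.485476 + (1-p)*0.000000] = 2.574440
  V(0,0) = exp(-r*dt) * [p*12.984242 + (1-p)*2.574440] = 7.448615

Answer: Price = V(0,0) = 7.4486


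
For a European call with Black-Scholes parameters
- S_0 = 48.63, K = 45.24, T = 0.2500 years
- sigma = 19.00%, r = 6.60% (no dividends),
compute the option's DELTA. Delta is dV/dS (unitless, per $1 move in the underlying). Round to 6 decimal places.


d1 = 0.9818049807; d2 = 0.8868049807
phi(d1) = 0.2463728985; exp(-qT) = 1.0000000000; exp(-rT) = 0.9836353794
N(d1) = 0.8369020330
Delta = exp(-qT) * N(d1) = 1.0000000000 * 0.8369020330 = 0.836902

Answer: Delta = 0.836902


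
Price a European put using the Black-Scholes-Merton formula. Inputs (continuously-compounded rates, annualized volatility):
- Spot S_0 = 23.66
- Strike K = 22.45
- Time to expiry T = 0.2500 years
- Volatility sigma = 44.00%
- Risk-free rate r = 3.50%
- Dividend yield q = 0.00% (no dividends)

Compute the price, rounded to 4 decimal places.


Answer: Price = 1.3851

Derivation:
d1 = (ln(S/K) + (r - q + 0.5*sigma^2) * T) / (sigma * sqrt(T)) = 0.38838747
d2 = d1 - sigma * sqrt(T) = 0.16838747
exp(-rT) = 0.99128817; exp(-qT) = 1.00000000
P = K * exp(-rT) * N(-d2) - S_0 * exp(-qT) * N(-d1)
N(-d1) = 0.34886466; N(-d2) = 0.43313923
P = 22.4500 * 0.99128817 * 0.43313923 - 23.6600 * 1.00000000 * 0.34886466 = 1.3851


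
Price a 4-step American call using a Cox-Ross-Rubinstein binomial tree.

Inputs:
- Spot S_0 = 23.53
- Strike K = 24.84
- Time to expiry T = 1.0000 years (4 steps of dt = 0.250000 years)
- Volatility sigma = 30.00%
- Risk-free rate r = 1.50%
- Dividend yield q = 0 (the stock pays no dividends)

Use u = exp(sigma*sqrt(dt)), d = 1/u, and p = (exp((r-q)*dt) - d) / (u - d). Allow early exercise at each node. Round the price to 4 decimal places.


Answer: Price = V(0,0) = 2.4398

Derivation:
dt = T/N = 0.250000
u = exp(sigma*sqrt(dt)) = 1.161834; d = 1/u = 0.860708
p = (exp((r-q)*dt) - d) / (u - d) = 0.475047
Discount per step: exp(-r*dt) = 0.996257
Stock lattice S(k, i) with i counting down-moves:
  k=0: S(0,0) = 23.5300
  k=1: S(1,0) = 27.3380; S(1,1) = 20.2525
  k=2: S(2,0) = 31.7622; S(2,1) = 23.5300; S(2,2) = 17.4315
  k=3: S(3,0) = 36.9024; S(3,1) = 27.3380; S(3,2) = 20.2525; S(3,3) = 15.0034
  k=4: S(4,0) = 42.8745; S(4,1) = 31.7622; S(4,2) = 23.5300; S(4,3) = 17.4315; S(4,4) = 12.9135
Terminal payoffs V(N, i) = max(S_T - K, 0):
  V(4,0) = 18.034455; V(4,1) = 6.922178; V(4,2) = 0.000000; V(4,3) = 0.000000; V(4,4) = 0.000000
Backward induction: V(k, i) = exp(-r*dt) * [p * V(k+1, i) + (1-p) * V(k+1, i+1)]; then take max(V_cont, immediate exercise) for American.
  V(3,0) = exp(-r*dt) * [p*18.034455 + (1-p)*6.922178] = 12.155361; exercise = 12.062386; V(3,0) = max -> 12.155361
  V(3,1) = exp(-r*dt) * [p*6.922178 + (1-p)*0.000000] = 3.276050; exercise = 2.497960; V(3,1) = max -> 3.276050
  V(3,2) = exp(-r*dt) * [p*0.000000 + (1-p)*0.000000] = 0.000000; exercise = 0.000000; V(3,2) = max -> 0.000000
  V(3,3) = exp(-r*dt) * [p*0.000000 + (1-p)*0.000000] = 0.000000; exercise = 0.000000; V(3,3) = max -> 0.000000
  V(2,0) = exp(-r*dt) * [p*12.155361 + (1-p)*3.276050] = 7.466088; exercise = 6.922178; V(2,0) = max -> 7.466088
  V(2,1) = exp(-r*dt) * [p*3.276050 + (1-p)*0.000000] = 1.550452; exercise = 0.000000; V(2,1) = max -> 1.550452
  V(2,2) = exp(-r*dt) * [p*0.000000 + (1-p)*0.000000] = 0.000000; exercise = 0.000000; V(2,2) = max -> 0.000000
  V(1,0) = exp(-r*dt) * [p*7.466088 + (1-p)*1.550452] = 4.344334; exercise = 2.497960; V(1,0) = max -> 4.344334
  V(1,1) = exp(-r*dt) * [p*1.550452 + (1-p)*0.000000] = 0.733780; exercise = 0.000000; V(1,1) = max -> 0.733780
  V(0,0) = exp(-r*dt) * [p*4.344334 + (1-p)*0.733780] = 2.439796; exercise = 0.000000; V(0,0) = max -> 2.439796


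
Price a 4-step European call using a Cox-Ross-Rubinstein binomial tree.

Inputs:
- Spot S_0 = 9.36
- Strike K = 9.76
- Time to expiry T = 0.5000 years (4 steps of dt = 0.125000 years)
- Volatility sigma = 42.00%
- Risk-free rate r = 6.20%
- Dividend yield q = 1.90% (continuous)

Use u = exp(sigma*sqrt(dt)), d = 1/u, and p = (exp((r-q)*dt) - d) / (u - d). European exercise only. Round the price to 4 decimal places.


Answer: Price = V(0,0) = 1.0087

Derivation:
dt = T/N = 0.125000
u = exp(sigma*sqrt(dt)) = 1.160084; d = 1/u = 0.862007
p = (exp((r-q)*dt) - d) / (u - d) = 0.481026
Discount per step: exp(-r*dt) = 0.992280
Stock lattice S(k, i) with i counting down-moves:
  k=0: S(0,0) = 9.3600
  k=1: S(1,0) = 10.8584; S(1,1) = 8.0684
  k=2: S(2,0) = 12.5966; S(2,1) = 9.3600; S(2,2) = 6.9550
  k=3: S(3,0) = 14.6132; S(3,1) = 10.8584; S(3,2) = 8.0684; S(3,3) = 5.9953
  k=4: S(4,0) = 16.9525; S(4,1) = 12.5966; S(4,2) = 9.3600; S(4,3) = 6.9550; S(4,4) = 5.1679
Terminal payoffs V(N, i) = max(S_T - K, 0):
  V(4,0) = 7.192494; V(4,1) = 2.836640; V(4,2) = 0.000000; V(4,3) = 0.000000; V(4,4) = 0.000000
Backward induction: V(k, i) = exp(-r*dt) * [p * V(k+1, i) + (1-p) * V(k+1, i+1)].
  V(3,0) = exp(-r*dt) * [p*7.192494 + (1-p)*2.836640] = 4.893844
  V(3,1) = exp(-r*dt) * [p*2.836640 + (1-p)*0.000000] = 1.353963
  V(3,2) = exp(-r*dt) * [p*0.000000 + (1-p)*0.000000] = 0.000000
  V(3,3) = exp(-r*dt) * [p*0.000000 + (1-p)*0.000000] = 0.000000
  V(2,0) = exp(-r*dt) * [p*4.893844 + (1-p)*1.353963] = 3.033139
  V(2,1) = exp(-r*dt) * [p*1.353963 + (1-p)*0.000000] = 0.646263
  V(2,2) = exp(-r*dt) * [p*0.000000 + (1-p)*0.000000] = 0.000000
  V(1,0) = exp(-r*dt) * [p*3.033139 + (1-p)*0.646263] = 1.780559
  V(1,1) = exp(-r*dt) * [p*0.646263 + (1-p)*0.000000] = 0.308469
  V(0,0) = exp(-r*dt) * [p*1.780559 + (1-p)*0.308469] = 1.008734


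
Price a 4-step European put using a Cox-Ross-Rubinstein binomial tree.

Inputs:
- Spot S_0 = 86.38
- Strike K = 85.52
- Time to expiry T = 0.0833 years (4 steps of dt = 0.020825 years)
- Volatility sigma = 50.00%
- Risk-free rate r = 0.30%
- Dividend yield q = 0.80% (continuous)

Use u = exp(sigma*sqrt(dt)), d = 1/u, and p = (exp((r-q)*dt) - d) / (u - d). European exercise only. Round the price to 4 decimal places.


Answer: Price = V(0,0) = 4.3930

Derivation:
dt = T/N = 0.020825
u = exp(sigma*sqrt(dt)) = 1.074821; d = 1/u = 0.930387
p = (exp((r-q)*dt) - d) / (u - d) = 0.481248
Discount per step: exp(-r*dt) = 0.999938
Stock lattice S(k, i) with i counting down-moves:
  k=0: S(0,0) = 86.3800
  k=1: S(1,0) = 92.8431; S(1,1) = 80.3669
  k=2: S(2,0) = 99.7897; S(2,1) = 86.3800; S(2,2) = 74.7723
  k=3: S(3,0) = 107.2561; S(3,1) = 92.8431; S(3,2) = 80.3669; S(3,3) = 69.5672
  k=4: S(4,0) = 115.2811; S(4,1) = 99.7897; S(4,2) = 86.3800; S(4,3) = 74.7723; S(4,4) = 64.7244
Terminal payoffs V(N, i) = max(K - S_T, 0):
  V(4,0) = 0.000000; V(4,1) = 0.000000; V(4,2) = 0.000000; V(4,3) = 10.747702; V(4,4) = 20.795566
Backward induction: V(k, i) = exp(-r*dt) * [p * V(k+1, i) + (1-p) * V(k+1, i+1)].
  V(3,0) = exp(-r*dt) * [p*0.000000 + (1-p)*0.000000] = 0.000000
  V(3,1) = exp(-r*dt) * [p*0.000000 + (1-p)*0.000000] = 0.000000
  V(3,2) = exp(-r*dt) * [p*0.000000 + (1-p)*10.747702] = 5.575040
  V(3,3) = exp(-r*dt) * [p*10.747702 + (1-p)*20.795566] = 15.959051
  V(2,0) = exp(-r*dt) * [p*0.000000 + (1-p)*0.000000] = 0.000000
  V(2,1) = exp(-r*dt) * [p*0.000000 + (1-p)*5.575040] = 2.891880
  V(2,2) = exp(-r*dt) * [p*5.575040 + (1-p)*15.959051] = 10.961078
  V(1,0) = exp(-r*dt) * [p*0.000000 + (1-p)*2.891880] = 1.500074
  V(1,1) = exp(-r*dt) * [p*2.891880 + (1-p)*10.961078] = 7.077348
  V(0,0) = exp(-r*dt) * [p*1.500074 + (1-p)*7.077348] = 4.393019


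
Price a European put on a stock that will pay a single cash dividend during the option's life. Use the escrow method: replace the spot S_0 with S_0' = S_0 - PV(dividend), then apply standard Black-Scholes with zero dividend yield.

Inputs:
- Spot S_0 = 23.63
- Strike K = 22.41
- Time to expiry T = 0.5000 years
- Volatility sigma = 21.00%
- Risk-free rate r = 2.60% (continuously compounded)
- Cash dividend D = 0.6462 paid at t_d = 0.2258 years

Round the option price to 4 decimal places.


PV(D) = D * exp(-r * t_d) = 0.6462 * 0.99414640 = 0.64241740
S_0' = S_0 - PV(D) = 23.6300 - 0.64241740 = 22.98758260
d1 = (ln(S_0'/K) + (r + sigma^2/2)*T) / (sigma*sqrt(T)) = 0.33316107
d2 = d1 - sigma*sqrt(T) = 0.18466865
exp(-rT) = 0.98708414
N(-d1) = 0.36950635; N(-d2) = 0.42674447
P = K * exp(-rT) * N(-d2) - S_0' * N(-d1) = 22.4100 * 0.98708414 * 0.42674447 - 22.98758260 * 0.36950635 = 0.9458

Answer: Price = 0.9458


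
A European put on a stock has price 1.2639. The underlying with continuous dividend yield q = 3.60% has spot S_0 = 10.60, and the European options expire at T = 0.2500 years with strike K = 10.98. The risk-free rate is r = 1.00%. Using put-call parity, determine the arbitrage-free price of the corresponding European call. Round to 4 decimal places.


Answer: Call price = 0.8163

Derivation:
Put-call parity: C - P = S_0 * exp(-qT) - K * exp(-rT).
S_0 * exp(-qT) = 10.6000 * 0.99104038 = 10.50502801
K * exp(-rT) = 10.9800 * 0.99750312 = 10.95258428
C = P + S*exp(-qT) - K*exp(-rT)
C = 1.2639 + 10.50502801 - 10.95258428 = 0.8163


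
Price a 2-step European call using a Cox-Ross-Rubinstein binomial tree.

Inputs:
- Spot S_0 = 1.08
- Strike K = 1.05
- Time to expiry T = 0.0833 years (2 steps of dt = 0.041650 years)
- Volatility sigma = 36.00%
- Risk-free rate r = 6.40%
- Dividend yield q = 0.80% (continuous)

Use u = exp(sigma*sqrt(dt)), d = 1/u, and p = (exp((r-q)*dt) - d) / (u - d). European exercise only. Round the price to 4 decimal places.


dt = T/N = 0.041650
u = exp(sigma*sqrt(dt)) = 1.076236; d = 1/u = 0.929164
p = (exp((r-q)*dt) - d) / (u - d) = 0.497518
Discount per step: exp(-r*dt) = 0.997338
Stock lattice S(k, i) with i counting down-moves:
  k=0: S(0,0) = 1.0800
  k=1: S(1,0) = 1.1623; S(1,1) = 1.0035
  k=2: S(2,0) = 1.2509; S(2,1) = 1.0800; S(2,2) = 0.9324
Terminal payoffs V(N, i) = max(S_T - K, 0):
  V(2,0) = 0.200947; V(2,1) = 0.030000; V(2,2) = 0.000000
Backward induction: V(k, i) = exp(-r*dt) * [p * V(k+1, i) + (1-p) * V(k+1, i+1)].
  V(1,0) = exp(-r*dt) * [p*0.200947 + (1-p)*0.030000] = 0.114743
  V(1,1) = exp(-r*dt) * [p*0.030000 + (1-p)*0.000000] = 0.014886
  V(0,0) = exp(-r*dt) * [p*0.114743 + (1-p)*0.014886] = 0.064395

Answer: Price = V(0,0) = 0.0644


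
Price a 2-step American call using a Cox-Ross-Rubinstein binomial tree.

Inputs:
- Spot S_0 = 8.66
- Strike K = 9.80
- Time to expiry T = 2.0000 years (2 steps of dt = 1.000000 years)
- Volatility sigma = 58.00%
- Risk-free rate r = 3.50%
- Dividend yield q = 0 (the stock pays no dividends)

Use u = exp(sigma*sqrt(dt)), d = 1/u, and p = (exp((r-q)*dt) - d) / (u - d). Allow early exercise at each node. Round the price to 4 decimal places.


Answer: Price = V(0,0) = 2.5018

Derivation:
dt = T/N = 1.000000
u = exp(sigma*sqrt(dt)) = 1.786038; d = 1/u = 0.559898
p = (exp((r-q)*dt) - d) / (u - d) = 0.387983
Discount per step: exp(-r*dt) = 0.965605
Stock lattice S(k, i) with i counting down-moves:
  k=0: S(0,0) = 8.6600
  k=1: S(1,0) = 15.4671; S(1,1) = 4.8487
  k=2: S(2,0) = 27.6248; S(2,1) = 8.6600; S(2,2) = 2.7148
Terminal payoffs V(N, i) = max(S_T - K, 0):
  V(2,0) = 17.824822; V(2,1) = 0.000000; V(2,2) = 0.000000
Backward induction: V(k, i) = exp(-r*dt) * [p * V(k+1, i) + (1-p) * V(k+1, i+1)]; then take max(V_cont, immediate exercise) for American.
  V(1,0) = exp(-r*dt) * [p*17.824822 + (1-p)*0.000000] = 6.677862; exercise = 5.667093; V(1,0) = max -> 6.677862
  V(1,1) = exp(-r*dt) * [p*0.000000 + (1-p)*0.000000] = 0.000000; exercise = 0.000000; V(1,1) = max -> 0.000000
  V(0,0) = exp(-r*dt) * [p*6.677862 + (1-p)*0.000000] = 2.501783; exercise = 0.000000; V(0,0) = max -> 2.501783


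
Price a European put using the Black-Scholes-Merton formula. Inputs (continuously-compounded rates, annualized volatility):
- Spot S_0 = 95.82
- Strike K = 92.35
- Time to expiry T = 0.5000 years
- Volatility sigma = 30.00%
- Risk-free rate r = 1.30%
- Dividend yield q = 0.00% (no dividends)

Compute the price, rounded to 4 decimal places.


d1 = (ln(S/K) + (r - q + 0.5*sigma^2) * T) / (sigma * sqrt(T)) = 0.31058829
d2 = d1 - sigma * sqrt(T) = 0.09845625
exp(-rT) = 0.99352108; exp(-qT) = 1.00000000
P = K * exp(-rT) * N(-d2) - S_0 * exp(-qT) * N(-d1)
N(-d1) = 0.37805682; N(-d2) = 0.46078500
P = 92.3500 * 0.99352108 * 0.46078500 - 95.8200 * 1.00000000 * 0.37805682 = 6.0524

Answer: Price = 6.0524


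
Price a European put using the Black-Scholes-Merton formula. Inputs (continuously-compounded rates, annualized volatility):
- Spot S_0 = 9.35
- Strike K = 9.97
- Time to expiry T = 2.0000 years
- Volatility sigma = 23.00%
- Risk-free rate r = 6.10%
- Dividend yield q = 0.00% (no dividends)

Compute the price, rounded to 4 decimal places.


d1 = (ln(S/K) + (r - q + 0.5*sigma^2) * T) / (sigma * sqrt(T)) = 0.34032053
d2 = d1 - sigma * sqrt(T) = 0.01505141
exp(-rT) = 0.88514837; exp(-qT) = 1.00000000
P = K * exp(-rT) * N(-d2) - S_0 * exp(-qT) * N(-d1)
N(-d1) = 0.36680758; N(-d2) = 0.49399558
P = 9.9700 * 0.88514837 * 0.49399558 - 9.3500 * 1.00000000 * 0.36680758 = 0.9298

Answer: Price = 0.9298


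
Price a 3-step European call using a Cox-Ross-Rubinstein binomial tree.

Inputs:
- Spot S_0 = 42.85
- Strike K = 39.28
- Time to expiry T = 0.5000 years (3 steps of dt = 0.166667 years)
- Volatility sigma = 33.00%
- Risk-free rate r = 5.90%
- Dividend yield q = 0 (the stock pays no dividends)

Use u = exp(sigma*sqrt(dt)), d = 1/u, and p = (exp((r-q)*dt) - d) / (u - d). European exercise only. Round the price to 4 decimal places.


dt = T/N = 0.166667
u = exp(sigma*sqrt(dt)) = 1.144219; d = 1/u = 0.873959
p = (exp((r-q)*dt) - d) / (u - d) = 0.502935
Discount per step: exp(-r*dt) = 0.990215
Stock lattice S(k, i) with i counting down-moves:
  k=0: S(0,0) = 42.8500
  k=1: S(1,0) = 49.0298; S(1,1) = 37.4491
  k=2: S(2,0) = 56.1008; S(2,1) = 42.8500; S(2,2) = 32.7290
  k=3: S(3,0) = 64.1915; S(3,1) = 49.0298; S(3,2) = 37.4491; S(3,3) = 28.6038
Terminal payoffs V(N, i) = max(S_T - K, 0):
  V(3,0) = 24.911542; V(3,1) = 9.749766; V(3,2) = 0.000000; V(3,3) = 0.000000
Backward induction: V(k, i) = exp(-r*dt) * [p * V(k+1, i) + (1-p) * V(k+1, i+1)].
  V(2,0) = exp(-r*dt) * [p*24.911542 + (1-p)*9.749766] = 17.205129
  V(2,1) = exp(-r*dt) * [p*9.749766 + (1-p)*0.000000] = 4.855513
  V(2,2) = exp(-r*dt) * [p*0.000000 + (1-p)*0.000000] = 0.000000
  V(1,0) = exp(-r*dt) * [p*17.205129 + (1-p)*4.855513] = 10.958275
  V(1,1) = exp(-r*dt) * [p*4.855513 + (1-p)*0.000000] = 2.418110
  V(0,0) = exp(-r*dt) * [p*10.958275 + (1-p)*2.418110] = 6.647564

Answer: Price = V(0,0) = 6.6476


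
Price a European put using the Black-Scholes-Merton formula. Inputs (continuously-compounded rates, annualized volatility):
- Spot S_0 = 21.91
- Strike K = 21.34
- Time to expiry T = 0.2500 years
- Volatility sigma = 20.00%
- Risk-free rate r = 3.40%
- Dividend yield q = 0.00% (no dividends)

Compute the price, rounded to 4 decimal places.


Answer: Price = 0.5350

Derivation:
d1 = (ln(S/K) + (r - q + 0.5*sigma^2) * T) / (sigma * sqrt(T)) = 0.39859908
d2 = d1 - sigma * sqrt(T) = 0.29859908
exp(-rT) = 0.99153602; exp(-qT) = 1.00000000
P = K * exp(-rT) * N(-d2) - S_0 * exp(-qT) * N(-d1)
N(-d1) = 0.34509432; N(-d2) = 0.38262298
P = 21.3400 * 0.99153602 * 0.38262298 - 21.9100 * 1.00000000 * 0.34509432 = 0.5350


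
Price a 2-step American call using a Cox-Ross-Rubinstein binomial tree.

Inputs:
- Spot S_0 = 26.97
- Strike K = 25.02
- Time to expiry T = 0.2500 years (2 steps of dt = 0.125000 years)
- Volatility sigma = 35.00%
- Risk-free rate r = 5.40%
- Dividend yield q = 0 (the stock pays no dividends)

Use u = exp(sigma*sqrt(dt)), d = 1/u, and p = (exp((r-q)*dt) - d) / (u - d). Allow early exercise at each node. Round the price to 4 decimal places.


Answer: Price = V(0,0) = 3.2771

Derivation:
dt = T/N = 0.125000
u = exp(sigma*sqrt(dt)) = 1.131726; d = 1/u = 0.883606
p = (exp((r-q)*dt) - d) / (u - d) = 0.496400
Discount per step: exp(-r*dt) = 0.993273
Stock lattice S(k, i) with i counting down-moves:
  k=0: S(0,0) = 26.9700
  k=1: S(1,0) = 30.5226; S(1,1) = 23.8309
  k=2: S(2,0) = 34.5433; S(2,1) = 26.9700; S(2,2) = 21.0571
Terminal payoffs V(N, i) = max(S_T - K, 0):
  V(2,0) = 9.523262; V(2,1) = 1.950000; V(2,2) = 0.000000
Backward induction: V(k, i) = exp(-r*dt) * [p * V(k+1, i) + (1-p) * V(k+1, i+1)]; then take max(V_cont, immediate exercise) for American.
  V(1,0) = exp(-r*dt) * [p*9.523262 + (1-p)*1.950000] = 5.670960; exercise = 5.502644; V(1,0) = max -> 5.670960
  V(1,1) = exp(-r*dt) * [p*1.950000 + (1-p)*0.000000] = 0.961468; exercise = 0.000000; V(1,1) = max -> 0.961468
  V(0,0) = exp(-r*dt) * [p*5.670960 + (1-p)*0.961468] = 3.277066; exercise = 1.950000; V(0,0) = max -> 3.277066


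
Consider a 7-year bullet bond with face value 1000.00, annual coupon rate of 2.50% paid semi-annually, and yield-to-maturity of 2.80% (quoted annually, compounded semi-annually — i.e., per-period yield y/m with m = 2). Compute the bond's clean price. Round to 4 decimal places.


Answer: Price = 981.0497

Derivation:
Coupon per period c = face * coupon_rate / m = 12.500000
Periods per year m = 2; per-period yield y/m = 0.014000
Number of cashflows N = 14
Cashflows (t years, CF_t, discount factor 1/(1+y/m)^(m*t), PV):
  t = 0.5000: CF_t = 12.500000, DF = 0.986193, PV = 12.327416
  t = 1.0000: CF_t = 12.500000, DF = 0.972577, PV = 12.157215
  t = 1.5000: CF_t = 12.500000, DF = 0.959149, PV = 11.989364
  t = 2.0000: CF_t = 12.500000, DF = 0.945906, PV = 11.823830
  t = 2.5000: CF_t = 12.500000, DF = 0.932847, PV = 11.660582
  t = 3.0000: CF_t = 12.500000, DF = 0.919967, PV = 11.499588
  t = 3.5000: CF_t = 12.500000, DF = 0.907265, PV = 11.340817
  t = 4.0000: CF_t = 12.500000, DF = 0.894739, PV = 11.184237
  t = 4.5000: CF_t = 12.500000, DF = 0.882386, PV = 11.029820
  t = 5.0000: CF_t = 12.500000, DF = 0.870203, PV = 10.877534
  t = 5.5000: CF_t = 12.500000, DF = 0.858188, PV = 10.727351
  t = 6.0000: CF_t = 12.500000, DF = 0.846339, PV = 10.579242
  t = 6.5000: CF_t = 12.500000, DF = 0.834654, PV = 10.433178
  t = 7.0000: CF_t = 1012.500000, DF = 0.823130, PV = 833.419508
Price P = sum_t PV_t = 981.049683


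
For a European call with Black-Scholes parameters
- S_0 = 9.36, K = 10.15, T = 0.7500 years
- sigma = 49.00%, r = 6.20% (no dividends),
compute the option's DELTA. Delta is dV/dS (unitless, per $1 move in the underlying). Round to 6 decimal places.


d1 = 0.1308089191; d2 = -0.2935435288
phi(d1) = 0.3955436941; exp(-qT) = 1.0000000000; exp(-rT) = 0.9545645606
N(d1) = 0.5520367664
Delta = exp(-qT) * N(d1) = 1.0000000000 * 0.5520367664 = 0.552037

Answer: Delta = 0.552037


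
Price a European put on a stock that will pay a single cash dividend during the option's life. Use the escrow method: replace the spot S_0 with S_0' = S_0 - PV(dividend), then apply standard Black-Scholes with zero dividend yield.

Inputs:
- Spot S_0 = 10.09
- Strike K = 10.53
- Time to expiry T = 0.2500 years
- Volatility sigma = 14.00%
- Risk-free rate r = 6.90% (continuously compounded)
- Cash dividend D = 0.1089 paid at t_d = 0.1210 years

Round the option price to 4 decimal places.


Answer: Price = 0.5049

Derivation:
PV(D) = D * exp(-r * t_d) = 0.1089 * 0.99168576 = 0.10799458
S_0' = S_0 - PV(D) = 10.0900 - 0.10799458 = 9.98200542
d1 = (ln(S_0'/K) + (r + sigma^2/2)*T) / (sigma*sqrt(T)) = -0.48206160
d2 = d1 - sigma*sqrt(T) = -0.55206160
exp(-rT) = 0.98289793
N(-d1) = 0.68511891; N(-d2) = 0.70954693
P = K * exp(-rT) * N(-d2) - S_0' * N(-d1) = 10.5300 * 0.98289793 * 0.70954693 - 9.98200542 * 0.68511891 = 0.5049


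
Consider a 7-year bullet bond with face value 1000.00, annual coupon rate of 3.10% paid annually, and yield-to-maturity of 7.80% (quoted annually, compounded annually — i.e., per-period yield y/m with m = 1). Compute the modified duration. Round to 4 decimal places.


Answer: Modified duration = 5.8336

Derivation:
Coupon per period c = face * coupon_rate / m = 31.000000
Periods per year m = 1; per-period yield y/m = 0.078000
Number of cashflows N = 7
Cashflows (t years, CF_t, discount factor 1/(1+y/m)^(m*t), PV):
  t = 1.0000: CF_t = 31.000000, DF = 0.927644, PV = 28.756957
  t = 2.0000: CF_t = 31.000000, DF = 0.860523, PV = 26.676213
  t = 3.0000: CF_t = 31.000000, DF = 0.798259, PV = 24.746023
  t = 4.0000: CF_t = 31.000000, DF = 0.740500, PV = 22.955494
  t = 5.0000: CF_t = 31.000000, DF = 0.686920, PV = 21.294522
  t = 6.0000: CF_t = 31.000000, DF = 0.637217, PV = 19.753731
  t = 7.0000: CF_t = 1031.000000, DF = 0.591111, PV = 609.434926
Price P = sum_t PV_t = 753.617866
First compute Macaulay numerator sum_t t * PV_t:
  t * PV_t at t = 1.0000: 28.756957
  t * PV_t at t = 2.0000: 53.352425
  t * PV_t at t = 3.0000: 74.238069
  t * PV_t at t = 4.0000: 91.821978
  t * PV_t at t = 5.0000: 106.472608
  t * PV_t at t = 6.0000: 118.522384
  t * PV_t at t = 7.0000: 4266.044480
Macaulay duration D = 4739.208902 / 753.617866 = 6.288610
Modified duration = D / (1 + y/m) = 6.288610 / (1 + 0.078000) = 5.833590


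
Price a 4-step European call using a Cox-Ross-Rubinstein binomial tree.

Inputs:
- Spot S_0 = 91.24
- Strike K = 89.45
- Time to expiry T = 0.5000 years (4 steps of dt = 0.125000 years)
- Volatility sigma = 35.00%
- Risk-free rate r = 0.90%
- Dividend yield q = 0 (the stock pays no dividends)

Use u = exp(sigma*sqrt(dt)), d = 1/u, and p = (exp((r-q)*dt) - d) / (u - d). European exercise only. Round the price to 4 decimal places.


Answer: Price = V(0,0) = 9.7863

Derivation:
dt = T/N = 0.125000
u = exp(sigma*sqrt(dt)) = 1.131726; d = 1/u = 0.883606
p = (exp((r-q)*dt) - d) / (u - d) = 0.473640
Discount per step: exp(-r*dt) = 0.998876
Stock lattice S(k, i) with i counting down-moves:
  k=0: S(0,0) = 91.2400
  k=1: S(1,0) = 103.2587; S(1,1) = 80.6202
  k=2: S(2,0) = 116.8605; S(2,1) = 91.2400; S(2,2) = 71.2365
  k=3: S(3,0) = 132.2540; S(3,1) = 103.2587; S(3,2) = 80.6202; S(3,3) = 62.9451
  k=4: S(4,0) = 149.6753; S(4,1) = 116.8605; S(4,2) = 91.2400; S(4,3) = 71.2365; S(4,4) = 55.6187
Terminal payoffs V(N, i) = max(S_T - K, 0):
  V(4,0) = 60.225280; V(4,1) = 27.410483; V(4,2) = 1.790000; V(4,3) = 0.000000; V(4,4) = 0.000000
Backward induction: V(k, i) = exp(-r*dt) * [p * V(k+1, i) + (1-p) * V(k+1, i+1)].
  V(3,0) = exp(-r*dt) * [p*60.225280 + (1-p)*27.410483] = 42.904593
  V(3,1) = exp(-r*dt) * [p*27.410483 + (1-p)*1.790000] = 13.909233
  V(3,2) = exp(-r*dt) * [p*1.790000 + (1-p)*0.000000] = 0.846863
  V(3,3) = exp(-r*dt) * [p*0.000000 + (1-p)*0.000000] = 0.000000
  V(2,0) = exp(-r*dt) * [p*42.904593 + (1-p)*13.909233] = 27.611519
  V(2,1) = exp(-r*dt) * [p*13.909233 + (1-p)*0.846863] = 7.025817
  V(2,2) = exp(-r*dt) * [p*0.846863 + (1-p)*0.000000] = 0.400657
  V(1,0) = exp(-r*dt) * [p*27.611519 + (1-p)*7.025817] = 16.757170
  V(1,1) = exp(-r*dt) * [p*7.025817 + (1-p)*0.400657] = 3.534620
  V(0,0) = exp(-r*dt) * [p*16.757170 + (1-p)*3.534620] = 9.786335


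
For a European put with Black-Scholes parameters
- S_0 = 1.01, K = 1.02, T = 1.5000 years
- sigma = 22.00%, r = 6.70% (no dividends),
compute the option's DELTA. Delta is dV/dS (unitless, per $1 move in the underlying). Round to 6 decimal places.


d1 = 0.4711471178; d2 = 0.2017032461
phi(d1) = 0.3570325459; exp(-qT) = 1.0000000000; exp(-rT) = 0.9043851124
N(-d1) = 0.3187678398
Delta = -exp(-qT) * N(-d1) = -1.0000000000 * 0.3187678398 = -0.318768

Answer: Delta = -0.318768


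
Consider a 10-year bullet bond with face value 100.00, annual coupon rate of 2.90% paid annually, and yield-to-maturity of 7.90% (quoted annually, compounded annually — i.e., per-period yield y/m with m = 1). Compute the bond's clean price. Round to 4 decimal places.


Coupon per period c = face * coupon_rate / m = 2.900000
Periods per year m = 1; per-period yield y/m = 0.079000
Number of cashflows N = 10
Cashflows (t years, CF_t, discount factor 1/(1+y/m)^(m*t), PV):
  t = 1.0000: CF_t = 2.900000, DF = 0.926784, PV = 2.687674
  t = 2.0000: CF_t = 2.900000, DF = 0.858929, PV = 2.490893
  t = 3.0000: CF_t = 2.900000, DF = 0.796041, PV = 2.308520
  t = 4.0000: CF_t = 2.900000, DF = 0.737758, PV = 2.139500
  t = 5.0000: CF_t = 2.900000, DF = 0.683743, PV = 1.982854
  t = 6.0000: CF_t = 2.900000, DF = 0.633682, PV = 1.837678
  t = 7.0000: CF_t = 2.900000, DF = 0.587286, PV = 1.703130
  t = 8.0000: CF_t = 2.900000, DF = 0.544288, PV = 1.578434
  t = 9.0000: CF_t = 2.900000, DF = 0.504437, PV = 1.462868
  t = 10.0000: CF_t = 102.900000, DF = 0.467504, PV = 48.106186
Price P = sum_t PV_t = 66.297737

Answer: Price = 66.2977


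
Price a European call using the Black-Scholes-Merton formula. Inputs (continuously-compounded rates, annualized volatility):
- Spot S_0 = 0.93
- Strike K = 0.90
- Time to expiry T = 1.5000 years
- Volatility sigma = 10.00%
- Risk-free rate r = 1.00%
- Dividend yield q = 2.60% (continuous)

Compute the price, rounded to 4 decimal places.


Answer: Price = 0.0475

Derivation:
d1 = (ln(S/K) + (r - q + 0.5*sigma^2) * T) / (sigma * sqrt(T)) = 0.13300585
d2 = d1 - sigma * sqrt(T) = 0.01053136
exp(-rT) = 0.98511194; exp(-qT) = 0.96175071
C = S_0 * exp(-qT) * N(d1) - K * exp(-rT) * N(d2)
N(d1) = 0.55290562; N(d2) = 0.50420133
C = 0.9300 * 0.96175071 * 0.55290562 - 0.9000 * 0.98511194 * 0.50420133 = 0.0475


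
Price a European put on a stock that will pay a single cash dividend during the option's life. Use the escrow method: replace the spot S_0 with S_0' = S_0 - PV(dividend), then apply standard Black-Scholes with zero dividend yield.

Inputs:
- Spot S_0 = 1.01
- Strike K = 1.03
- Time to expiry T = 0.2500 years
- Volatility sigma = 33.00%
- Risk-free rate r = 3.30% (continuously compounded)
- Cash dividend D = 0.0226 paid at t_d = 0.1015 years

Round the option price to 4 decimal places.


Answer: Price = 0.0845

Derivation:
PV(D) = D * exp(-r * t_d) = 0.0226 * 0.99665610 = 0.02252443
S_0' = S_0 - PV(D) = 1.0100 - 0.02252443 = 0.98747557
d1 = (ln(S_0'/K) + (r + sigma^2/2)*T) / (sigma*sqrt(T)) = -0.12302922
d2 = d1 - sigma*sqrt(T) = -0.28802922
exp(-rT) = 0.99178394
N(-d1) = 0.54895802; N(-d2) = 0.61333782
P = K * exp(-rT) * N(-d2) - S_0' * N(-d1) = 1.0300 * 0.99178394 * 0.61333782 - 0.98747557 * 0.54895802 = 0.0845


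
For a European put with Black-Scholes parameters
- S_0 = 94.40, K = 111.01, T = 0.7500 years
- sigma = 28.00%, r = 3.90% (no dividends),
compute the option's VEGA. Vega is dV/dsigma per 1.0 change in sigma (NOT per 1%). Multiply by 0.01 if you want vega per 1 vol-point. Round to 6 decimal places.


d1 = -0.4265348904; d2 = -0.6690220035
phi(d1) = 0.3642537497; exp(-qT) = 1.0000000000; exp(-rT) = 0.9711736407
Vega = S * exp(-qT) * phi(d1) * sqrt(T) = 94.4000 * 1.0000000000 * 0.3642537497 * 0.8660254038 = 29.778763

Answer: Vega = 29.778763


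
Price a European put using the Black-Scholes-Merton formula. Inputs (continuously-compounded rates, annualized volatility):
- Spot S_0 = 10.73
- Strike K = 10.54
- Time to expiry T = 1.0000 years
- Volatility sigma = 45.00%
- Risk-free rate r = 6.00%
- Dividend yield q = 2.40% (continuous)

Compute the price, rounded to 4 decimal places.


d1 = (ln(S/K) + (r - q + 0.5*sigma^2) * T) / (sigma * sqrt(T)) = 0.34470225
d2 = d1 - sigma * sqrt(T) = -0.10529775
exp(-rT) = 0.94176453; exp(-qT) = 0.97628571
P = K * exp(-rT) * N(-d2) - S_0 * exp(-qT) * N(-d1)
N(-d1) = 0.36515911; N(-d2) = 0.54193022
P = 10.5400 * 0.94176453 * 0.54193022 - 10.7300 * 0.97628571 * 0.36515911 = 1.5541

Answer: Price = 1.5541


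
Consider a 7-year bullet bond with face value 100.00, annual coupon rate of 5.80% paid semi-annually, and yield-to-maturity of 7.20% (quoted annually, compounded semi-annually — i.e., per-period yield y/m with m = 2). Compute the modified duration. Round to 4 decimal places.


Coupon per period c = face * coupon_rate / m = 2.900000
Periods per year m = 2; per-period yield y/m = 0.036000
Number of cashflows N = 14
Cashflows (t years, CF_t, discount factor 1/(1+y/m)^(m*t), PV):
  t = 0.5000: CF_t = 2.900000, DF = 0.965251, PV = 2.799228
  t = 1.0000: CF_t = 2.900000, DF = 0.931709, PV = 2.701957
  t = 1.5000: CF_t = 2.900000, DF = 0.899333, PV = 2.608067
  t = 2.0000: CF_t = 2.900000, DF = 0.868082, PV = 2.517439
  t = 2.5000: CF_t = 2.900000, DF = 0.837917, PV = 2.429961
  t = 3.0000: CF_t = 2.900000, DF = 0.808801, PV = 2.345522
  t = 3.5000: CF_t = 2.900000, DF = 0.780696, PV = 2.264017
  t = 4.0000: CF_t = 2.900000, DF = 0.753567, PV = 2.185345
  t = 4.5000: CF_t = 2.900000, DF = 0.727381, PV = 2.109406
  t = 5.0000: CF_t = 2.900000, DF = 0.702106, PV = 2.036106
  t = 5.5000: CF_t = 2.900000, DF = 0.677708, PV = 1.965354
  t = 6.0000: CF_t = 2.900000, DF = 0.654158, PV = 1.897059
  t = 6.5000: CF_t = 2.900000, DF = 0.631427, PV = 1.831138
  t = 7.0000: CF_t = 102.900000, DF = 0.609486, PV = 62.716065
Price P = sum_t PV_t = 92.406664
First compute Macaulay numerator sum_t t * PV_t:
  t * PV_t at t = 0.5000: 1.399614
  t * PV_t at t = 1.0000: 2.701957
  t * PV_t at t = 1.5000: 3.912100
  t * PV_t at t = 2.0000: 5.034878
  t * PV_t at t = 2.5000: 6.074901
  t * PV_t at t = 3.0000: 7.036565
  t * PV_t at t = 3.5000: 7.924060
  t * PV_t at t = 4.0000: 8.741379
  t * PV_t at t = 4.5000: 9.492327
  t * PV_t at t = 5.0000: 10.180531
  t * PV_t at t = 5.5000: 10.809445
  t * PV_t at t = 6.0000: 11.382356
  t * PV_t at t = 6.5000: 11.902400
  t * PV_t at t = 7.0000: 439.012452
Macaulay duration D = 535.604968 / 92.406664 = 5.796173
Modified duration = D / (1 + y/m) = 5.796173 / (1 + 0.036000) = 5.594761

Answer: Modified duration = 5.5948


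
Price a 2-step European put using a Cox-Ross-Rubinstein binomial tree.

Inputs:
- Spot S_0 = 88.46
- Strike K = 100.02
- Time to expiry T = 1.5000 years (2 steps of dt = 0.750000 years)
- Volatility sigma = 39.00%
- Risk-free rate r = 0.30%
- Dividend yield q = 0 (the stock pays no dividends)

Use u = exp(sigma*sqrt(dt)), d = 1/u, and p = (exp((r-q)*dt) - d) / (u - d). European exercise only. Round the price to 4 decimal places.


dt = T/N = 0.750000
u = exp(sigma*sqrt(dt)) = 1.401790; d = 1/u = 0.713374
p = (exp((r-q)*dt) - d) / (u - d) = 0.419628
Discount per step: exp(-r*dt) = 0.997753
Stock lattice S(k, i) with i counting down-moves:
  k=0: S(0,0) = 88.4600
  k=1: S(1,0) = 124.0023; S(1,1) = 63.1050
  k=2: S(2,0) = 173.8252; S(2,1) = 88.4600; S(2,2) = 45.0175
Terminal payoffs V(N, i) = max(K - S_T, 0):
  V(2,0) = 0.000000; V(2,1) = 11.560000; V(2,2) = 55.002529
Backward induction: V(k, i) = exp(-r*dt) * [p * V(k+1, i) + (1-p) * V(k+1, i+1)].
  V(1,0) = exp(-r*dt) * [p*0.000000 + (1-p)*11.560000] = 6.694019
  V(1,1) = exp(-r*dt) * [p*11.560000 + (1-p)*55.002529] = 36.690173
  V(0,0) = exp(-r*dt) * [p*6.694019 + (1-p)*36.690173] = 24.048770

Answer: Price = V(0,0) = 24.0488


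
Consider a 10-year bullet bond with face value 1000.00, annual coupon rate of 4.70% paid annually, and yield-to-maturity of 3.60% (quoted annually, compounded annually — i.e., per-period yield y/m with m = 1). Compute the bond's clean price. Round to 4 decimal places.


Coupon per period c = face * coupon_rate / m = 47.000000
Periods per year m = 1; per-period yield y/m = 0.036000
Number of cashflows N = 10
Cashflows (t years, CF_t, discount factor 1/(1+y/m)^(m*t), PV):
  t = 1.0000: CF_t = 47.000000, DF = 0.965251, PV = 45.366795
  t = 2.0000: CF_t = 47.000000, DF = 0.931709, PV = 43.790343
  t = 3.0000: CF_t = 47.000000, DF = 0.899333, PV = 42.268671
  t = 4.0000: CF_t = 47.000000, DF = 0.868082, PV = 40.799875
  t = 5.0000: CF_t = 47.000000, DF = 0.837917, PV = 39.382119
  t = 6.0000: CF_t = 47.000000, DF = 0.808801, PV = 38.013628
  t = 7.0000: CF_t = 47.000000, DF = 0.780696, PV = 36.692692
  t = 8.0000: CF_t = 47.000000, DF = 0.753567, PV = 35.417656
  t = 9.0000: CF_t = 47.000000, DF = 0.727381, PV = 34.186927
  t = 10.0000: CF_t = 1047.000000, DF = 0.702106, PV = 735.104578
Price P = sum_t PV_t = 1091.023284

Answer: Price = 1091.0233


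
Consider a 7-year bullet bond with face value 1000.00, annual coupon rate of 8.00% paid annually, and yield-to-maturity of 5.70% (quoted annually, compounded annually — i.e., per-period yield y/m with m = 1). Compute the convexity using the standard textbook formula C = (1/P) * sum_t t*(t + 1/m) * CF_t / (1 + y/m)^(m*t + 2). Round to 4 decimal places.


Coupon per period c = face * coupon_rate / m = 80.000000
Periods per year m = 1; per-period yield y/m = 0.057000
Number of cashflows N = 7
Cashflows (t years, CF_t, discount factor 1/(1+y/m)^(m*t), PV):
  t = 1.0000: CF_t = 80.000000, DF = 0.946074, PV = 75.685904
  t = 2.0000: CF_t = 80.000000, DF = 0.895056, PV = 71.604450
  t = 3.0000: CF_t = 80.000000, DF = 0.846789, PV = 67.743094
  t = 4.0000: CF_t = 80.000000, DF = 0.801125, PV = 64.089965
  t = 5.0000: CF_t = 80.000000, DF = 0.757923, PV = 60.633837
  t = 6.0000: CF_t = 80.000000, DF = 0.717051, PV = 57.364084
  t = 7.0000: CF_t = 1080.000000, DF = 0.678383, PV = 732.653864
Price P = sum_t PV_t = 1129.775197
Convexity numerator sum_t t*(t + 1/m) * CF_t / (1+y/m)^(m*t + 2):
  t = 1.0000: term = 135.486187
  t = 2.0000: term = 384.539793
  t = 3.0000: term = 727.606042
  t = 4.0000: term = 1147.281680
  t = 5.0000: term = 1628.119697
  t = 6.0000: term = 2156.449930
  t = 7.0000: term = 36722.893802
Convexity = (1/P) * sum = 42902.377131 / 1129.775197 = 37.974260

Answer: Convexity = 37.9743
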